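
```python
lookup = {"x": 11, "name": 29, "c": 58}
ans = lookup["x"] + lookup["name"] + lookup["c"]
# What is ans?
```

Answer: 98

Derivation:
Trace (tracking ans):
lookup = {'x': 11, 'name': 29, 'c': 58}  # -> lookup = {'x': 11, 'name': 29, 'c': 58}
ans = lookup['x'] + lookup['name'] + lookup['c']  # -> ans = 98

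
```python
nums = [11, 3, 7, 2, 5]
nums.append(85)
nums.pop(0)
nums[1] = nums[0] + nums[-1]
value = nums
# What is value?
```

Answer: [3, 88, 2, 5, 85]

Derivation:
Trace (tracking value):
nums = [11, 3, 7, 2, 5]  # -> nums = [11, 3, 7, 2, 5]
nums.append(85)  # -> nums = [11, 3, 7, 2, 5, 85]
nums.pop(0)  # -> nums = [3, 7, 2, 5, 85]
nums[1] = nums[0] + nums[-1]  # -> nums = [3, 88, 2, 5, 85]
value = nums  # -> value = [3, 88, 2, 5, 85]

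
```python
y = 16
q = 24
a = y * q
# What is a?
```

Trace (tracking a):
y = 16  # -> y = 16
q = 24  # -> q = 24
a = y * q  # -> a = 384

Answer: 384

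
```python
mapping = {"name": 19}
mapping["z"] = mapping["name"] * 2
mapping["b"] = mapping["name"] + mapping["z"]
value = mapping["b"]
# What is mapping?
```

Trace (tracking mapping):
mapping = {'name': 19}  # -> mapping = {'name': 19}
mapping['z'] = mapping['name'] * 2  # -> mapping = {'name': 19, 'z': 38}
mapping['b'] = mapping['name'] + mapping['z']  # -> mapping = {'name': 19, 'z': 38, 'b': 57}
value = mapping['b']  # -> value = 57

Answer: {'name': 19, 'z': 38, 'b': 57}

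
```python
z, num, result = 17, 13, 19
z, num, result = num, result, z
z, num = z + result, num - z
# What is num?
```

Trace (tracking num):
z, num, result = (17, 13, 19)  # -> z = 17, num = 13, result = 19
z, num, result = (num, result, z)  # -> z = 13, num = 19, result = 17
z, num = (z + result, num - z)  # -> z = 30, num = 6

Answer: 6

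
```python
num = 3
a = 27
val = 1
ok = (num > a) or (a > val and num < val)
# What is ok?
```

Trace (tracking ok):
num = 3  # -> num = 3
a = 27  # -> a = 27
val = 1  # -> val = 1
ok = num > a or (a > val and num < val)  # -> ok = False

Answer: False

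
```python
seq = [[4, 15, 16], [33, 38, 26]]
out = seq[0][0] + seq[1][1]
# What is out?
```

Trace (tracking out):
seq = [[4, 15, 16], [33, 38, 26]]  # -> seq = [[4, 15, 16], [33, 38, 26]]
out = seq[0][0] + seq[1][1]  # -> out = 42

Answer: 42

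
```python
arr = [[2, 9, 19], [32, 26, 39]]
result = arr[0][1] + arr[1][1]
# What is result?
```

Answer: 35

Derivation:
Trace (tracking result):
arr = [[2, 9, 19], [32, 26, 39]]  # -> arr = [[2, 9, 19], [32, 26, 39]]
result = arr[0][1] + arr[1][1]  # -> result = 35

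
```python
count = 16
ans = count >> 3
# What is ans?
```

Trace (tracking ans):
count = 16  # -> count = 16
ans = count >> 3  # -> ans = 2

Answer: 2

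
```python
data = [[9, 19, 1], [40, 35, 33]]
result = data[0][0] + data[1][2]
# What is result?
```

Answer: 42

Derivation:
Trace (tracking result):
data = [[9, 19, 1], [40, 35, 33]]  # -> data = [[9, 19, 1], [40, 35, 33]]
result = data[0][0] + data[1][2]  # -> result = 42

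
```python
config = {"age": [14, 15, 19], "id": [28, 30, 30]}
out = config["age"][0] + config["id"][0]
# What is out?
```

Answer: 42

Derivation:
Trace (tracking out):
config = {'age': [14, 15, 19], 'id': [28, 30, 30]}  # -> config = {'age': [14, 15, 19], 'id': [28, 30, 30]}
out = config['age'][0] + config['id'][0]  # -> out = 42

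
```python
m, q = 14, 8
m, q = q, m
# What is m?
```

Answer: 8

Derivation:
Trace (tracking m):
m, q = (14, 8)  # -> m = 14, q = 8
m, q = (q, m)  # -> m = 8, q = 14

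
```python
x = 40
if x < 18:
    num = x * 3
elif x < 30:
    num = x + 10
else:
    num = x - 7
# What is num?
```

Answer: 33

Derivation:
Trace (tracking num):
x = 40  # -> x = 40
if x < 18:  # condition is False
elif x < 30:  # condition is False
else:
    num = x - 7  # -> num = 33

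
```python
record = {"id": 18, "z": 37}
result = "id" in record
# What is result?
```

Answer: True

Derivation:
Trace (tracking result):
record = {'id': 18, 'z': 37}  # -> record = {'id': 18, 'z': 37}
result = 'id' in record  # -> result = True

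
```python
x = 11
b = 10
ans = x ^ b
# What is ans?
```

Trace (tracking ans):
x = 11  # -> x = 11
b = 10  # -> b = 10
ans = x ^ b  # -> ans = 1

Answer: 1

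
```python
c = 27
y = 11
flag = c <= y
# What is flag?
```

Answer: False

Derivation:
Trace (tracking flag):
c = 27  # -> c = 27
y = 11  # -> y = 11
flag = c <= y  # -> flag = False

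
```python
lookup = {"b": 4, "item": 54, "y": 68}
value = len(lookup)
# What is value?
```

Answer: 3

Derivation:
Trace (tracking value):
lookup = {'b': 4, 'item': 54, 'y': 68}  # -> lookup = {'b': 4, 'item': 54, 'y': 68}
value = len(lookup)  # -> value = 3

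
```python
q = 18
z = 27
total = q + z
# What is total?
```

Answer: 45

Derivation:
Trace (tracking total):
q = 18  # -> q = 18
z = 27  # -> z = 27
total = q + z  # -> total = 45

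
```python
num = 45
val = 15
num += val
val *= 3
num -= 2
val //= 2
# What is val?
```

Trace (tracking val):
num = 45  # -> num = 45
val = 15  # -> val = 15
num += val  # -> num = 60
val *= 3  # -> val = 45
num -= 2  # -> num = 58
val //= 2  # -> val = 22

Answer: 22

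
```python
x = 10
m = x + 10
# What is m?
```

Answer: 20

Derivation:
Trace (tracking m):
x = 10  # -> x = 10
m = x + 10  # -> m = 20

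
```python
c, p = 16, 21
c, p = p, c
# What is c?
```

Trace (tracking c):
c, p = (16, 21)  # -> c = 16, p = 21
c, p = (p, c)  # -> c = 21, p = 16

Answer: 21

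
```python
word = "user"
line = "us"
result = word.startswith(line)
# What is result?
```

Answer: True

Derivation:
Trace (tracking result):
word = 'user'  # -> word = 'user'
line = 'us'  # -> line = 'us'
result = word.startswith(line)  # -> result = True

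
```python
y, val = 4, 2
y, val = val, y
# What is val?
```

Answer: 4

Derivation:
Trace (tracking val):
y, val = (4, 2)  # -> y = 4, val = 2
y, val = (val, y)  # -> y = 2, val = 4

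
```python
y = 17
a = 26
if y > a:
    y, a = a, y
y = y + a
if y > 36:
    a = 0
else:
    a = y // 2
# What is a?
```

Trace (tracking a):
y = 17  # -> y = 17
a = 26  # -> a = 26
if y > a:  # condition is False
y = y + a  # -> y = 43
if y > 36:  # condition is True
    a = 0  # -> a = 0

Answer: 0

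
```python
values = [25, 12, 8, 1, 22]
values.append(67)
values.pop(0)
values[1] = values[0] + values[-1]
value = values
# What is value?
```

Trace (tracking value):
values = [25, 12, 8, 1, 22]  # -> values = [25, 12, 8, 1, 22]
values.append(67)  # -> values = [25, 12, 8, 1, 22, 67]
values.pop(0)  # -> values = [12, 8, 1, 22, 67]
values[1] = values[0] + values[-1]  # -> values = [12, 79, 1, 22, 67]
value = values  # -> value = [12, 79, 1, 22, 67]

Answer: [12, 79, 1, 22, 67]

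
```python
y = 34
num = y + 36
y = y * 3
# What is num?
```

Answer: 70

Derivation:
Trace (tracking num):
y = 34  # -> y = 34
num = y + 36  # -> num = 70
y = y * 3  # -> y = 102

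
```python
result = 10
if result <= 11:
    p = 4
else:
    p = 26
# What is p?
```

Trace (tracking p):
result = 10  # -> result = 10
if result <= 11:  # condition is True
    p = 4  # -> p = 4

Answer: 4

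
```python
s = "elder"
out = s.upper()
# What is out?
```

Answer: 'ELDER'

Derivation:
Trace (tracking out):
s = 'elder'  # -> s = 'elder'
out = s.upper()  # -> out = 'ELDER'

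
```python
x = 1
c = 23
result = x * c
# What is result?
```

Answer: 23

Derivation:
Trace (tracking result):
x = 1  # -> x = 1
c = 23  # -> c = 23
result = x * c  # -> result = 23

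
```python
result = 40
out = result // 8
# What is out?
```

Trace (tracking out):
result = 40  # -> result = 40
out = result // 8  # -> out = 5

Answer: 5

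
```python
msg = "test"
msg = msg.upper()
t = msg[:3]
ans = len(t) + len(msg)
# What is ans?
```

Answer: 7

Derivation:
Trace (tracking ans):
msg = 'test'  # -> msg = 'test'
msg = msg.upper()  # -> msg = 'TEST'
t = msg[:3]  # -> t = 'TES'
ans = len(t) + len(msg)  # -> ans = 7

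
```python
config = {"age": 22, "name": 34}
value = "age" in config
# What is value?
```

Trace (tracking value):
config = {'age': 22, 'name': 34}  # -> config = {'age': 22, 'name': 34}
value = 'age' in config  # -> value = True

Answer: True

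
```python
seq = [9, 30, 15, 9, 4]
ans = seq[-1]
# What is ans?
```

Trace (tracking ans):
seq = [9, 30, 15, 9, 4]  # -> seq = [9, 30, 15, 9, 4]
ans = seq[-1]  # -> ans = 4

Answer: 4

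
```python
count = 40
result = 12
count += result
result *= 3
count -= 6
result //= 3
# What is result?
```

Trace (tracking result):
count = 40  # -> count = 40
result = 12  # -> result = 12
count += result  # -> count = 52
result *= 3  # -> result = 36
count -= 6  # -> count = 46
result //= 3  # -> result = 12

Answer: 12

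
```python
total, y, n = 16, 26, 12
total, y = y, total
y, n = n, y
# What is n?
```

Trace (tracking n):
total, y, n = (16, 26, 12)  # -> total = 16, y = 26, n = 12
total, y = (y, total)  # -> total = 26, y = 16
y, n = (n, y)  # -> y = 12, n = 16

Answer: 16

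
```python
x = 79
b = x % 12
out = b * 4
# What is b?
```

Answer: 7

Derivation:
Trace (tracking b):
x = 79  # -> x = 79
b = x % 12  # -> b = 7
out = b * 4  # -> out = 28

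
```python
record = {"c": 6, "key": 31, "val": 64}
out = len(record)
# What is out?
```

Trace (tracking out):
record = {'c': 6, 'key': 31, 'val': 64}  # -> record = {'c': 6, 'key': 31, 'val': 64}
out = len(record)  # -> out = 3

Answer: 3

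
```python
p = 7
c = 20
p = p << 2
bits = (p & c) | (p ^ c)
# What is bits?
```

Answer: 28

Derivation:
Trace (tracking bits):
p = 7  # -> p = 7
c = 20  # -> c = 20
p = p << 2  # -> p = 28
bits = p & c | p ^ c  # -> bits = 28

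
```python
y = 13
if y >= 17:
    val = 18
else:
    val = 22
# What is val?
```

Trace (tracking val):
y = 13  # -> y = 13
if y >= 17:  # condition is False
else:
    val = 22  # -> val = 22

Answer: 22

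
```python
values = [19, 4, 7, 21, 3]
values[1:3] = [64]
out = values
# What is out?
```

Answer: [19, 64, 21, 3]

Derivation:
Trace (tracking out):
values = [19, 4, 7, 21, 3]  # -> values = [19, 4, 7, 21, 3]
values[1:3] = [64]  # -> values = [19, 64, 21, 3]
out = values  # -> out = [19, 64, 21, 3]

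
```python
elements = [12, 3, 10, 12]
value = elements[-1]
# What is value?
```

Trace (tracking value):
elements = [12, 3, 10, 12]  # -> elements = [12, 3, 10, 12]
value = elements[-1]  # -> value = 12

Answer: 12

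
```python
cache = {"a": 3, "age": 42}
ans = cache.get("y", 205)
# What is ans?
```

Answer: 205

Derivation:
Trace (tracking ans):
cache = {'a': 3, 'age': 42}  # -> cache = {'a': 3, 'age': 42}
ans = cache.get('y', 205)  # -> ans = 205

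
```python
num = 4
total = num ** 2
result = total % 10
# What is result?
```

Answer: 6

Derivation:
Trace (tracking result):
num = 4  # -> num = 4
total = num ** 2  # -> total = 16
result = total % 10  # -> result = 6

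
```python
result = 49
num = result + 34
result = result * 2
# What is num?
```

Answer: 83

Derivation:
Trace (tracking num):
result = 49  # -> result = 49
num = result + 34  # -> num = 83
result = result * 2  # -> result = 98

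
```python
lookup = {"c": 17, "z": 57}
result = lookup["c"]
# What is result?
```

Answer: 17

Derivation:
Trace (tracking result):
lookup = {'c': 17, 'z': 57}  # -> lookup = {'c': 17, 'z': 57}
result = lookup['c']  # -> result = 17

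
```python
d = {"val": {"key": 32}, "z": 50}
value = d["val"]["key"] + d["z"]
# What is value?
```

Answer: 82

Derivation:
Trace (tracking value):
d = {'val': {'key': 32}, 'z': 50}  # -> d = {'val': {'key': 32}, 'z': 50}
value = d['val']['key'] + d['z']  # -> value = 82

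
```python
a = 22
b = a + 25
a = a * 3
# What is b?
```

Answer: 47

Derivation:
Trace (tracking b):
a = 22  # -> a = 22
b = a + 25  # -> b = 47
a = a * 3  # -> a = 66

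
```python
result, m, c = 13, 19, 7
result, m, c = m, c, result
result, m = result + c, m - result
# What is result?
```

Answer: 32

Derivation:
Trace (tracking result):
result, m, c = (13, 19, 7)  # -> result = 13, m = 19, c = 7
result, m, c = (m, c, result)  # -> result = 19, m = 7, c = 13
result, m = (result + c, m - result)  # -> result = 32, m = -12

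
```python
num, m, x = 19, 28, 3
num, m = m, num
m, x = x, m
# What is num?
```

Answer: 28

Derivation:
Trace (tracking num):
num, m, x = (19, 28, 3)  # -> num = 19, m = 28, x = 3
num, m = (m, num)  # -> num = 28, m = 19
m, x = (x, m)  # -> m = 3, x = 19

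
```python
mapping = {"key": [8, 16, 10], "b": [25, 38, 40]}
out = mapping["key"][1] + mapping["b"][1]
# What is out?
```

Trace (tracking out):
mapping = {'key': [8, 16, 10], 'b': [25, 38, 40]}  # -> mapping = {'key': [8, 16, 10], 'b': [25, 38, 40]}
out = mapping['key'][1] + mapping['b'][1]  # -> out = 54

Answer: 54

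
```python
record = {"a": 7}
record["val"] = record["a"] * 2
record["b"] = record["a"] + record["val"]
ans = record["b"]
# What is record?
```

Trace (tracking record):
record = {'a': 7}  # -> record = {'a': 7}
record['val'] = record['a'] * 2  # -> record = {'a': 7, 'val': 14}
record['b'] = record['a'] + record['val']  # -> record = {'a': 7, 'val': 14, 'b': 21}
ans = record['b']  # -> ans = 21

Answer: {'a': 7, 'val': 14, 'b': 21}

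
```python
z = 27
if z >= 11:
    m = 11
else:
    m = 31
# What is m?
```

Trace (tracking m):
z = 27  # -> z = 27
if z >= 11:  # condition is True
    m = 11  # -> m = 11

Answer: 11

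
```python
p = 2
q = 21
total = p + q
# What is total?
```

Trace (tracking total):
p = 2  # -> p = 2
q = 21  # -> q = 21
total = p + q  # -> total = 23

Answer: 23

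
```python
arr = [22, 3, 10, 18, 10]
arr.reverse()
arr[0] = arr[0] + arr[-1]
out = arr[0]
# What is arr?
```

Answer: [32, 18, 10, 3, 22]

Derivation:
Trace (tracking arr):
arr = [22, 3, 10, 18, 10]  # -> arr = [22, 3, 10, 18, 10]
arr.reverse()  # -> arr = [10, 18, 10, 3, 22]
arr[0] = arr[0] + arr[-1]  # -> arr = [32, 18, 10, 3, 22]
out = arr[0]  # -> out = 32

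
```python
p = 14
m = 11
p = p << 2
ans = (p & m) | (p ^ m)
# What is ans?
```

Answer: 59

Derivation:
Trace (tracking ans):
p = 14  # -> p = 14
m = 11  # -> m = 11
p = p << 2  # -> p = 56
ans = p & m | p ^ m  # -> ans = 59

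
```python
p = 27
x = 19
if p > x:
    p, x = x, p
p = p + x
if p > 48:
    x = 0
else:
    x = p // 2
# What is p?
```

Trace (tracking p):
p = 27  # -> p = 27
x = 19  # -> x = 19
if p > x:  # condition is True
    p, x = (x, p)  # -> p = 19, x = 27
p = p + x  # -> p = 46
if p > 48:  # condition is False
else:
    x = p // 2  # -> x = 23

Answer: 46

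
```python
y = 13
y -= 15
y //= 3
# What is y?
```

Trace (tracking y):
y = 13  # -> y = 13
y -= 15  # -> y = -2
y //= 3  # -> y = -1

Answer: -1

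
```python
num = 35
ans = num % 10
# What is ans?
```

Trace (tracking ans):
num = 35  # -> num = 35
ans = num % 10  # -> ans = 5

Answer: 5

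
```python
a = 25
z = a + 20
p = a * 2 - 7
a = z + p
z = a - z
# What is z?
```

Answer: 43

Derivation:
Trace (tracking z):
a = 25  # -> a = 25
z = a + 20  # -> z = 45
p = a * 2 - 7  # -> p = 43
a = z + p  # -> a = 88
z = a - z  # -> z = 43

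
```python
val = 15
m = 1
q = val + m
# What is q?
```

Trace (tracking q):
val = 15  # -> val = 15
m = 1  # -> m = 1
q = val + m  # -> q = 16

Answer: 16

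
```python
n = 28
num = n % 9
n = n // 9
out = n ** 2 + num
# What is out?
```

Trace (tracking out):
n = 28  # -> n = 28
num = n % 9  # -> num = 1
n = n // 9  # -> n = 3
out = n ** 2 + num  # -> out = 10

Answer: 10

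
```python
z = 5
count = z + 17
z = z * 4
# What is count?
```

Trace (tracking count):
z = 5  # -> z = 5
count = z + 17  # -> count = 22
z = z * 4  # -> z = 20

Answer: 22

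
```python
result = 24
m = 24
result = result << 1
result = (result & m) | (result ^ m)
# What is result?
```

Trace (tracking result):
result = 24  # -> result = 24
m = 24  # -> m = 24
result = result << 1  # -> result = 48
result = result & m | result ^ m  # -> result = 56

Answer: 56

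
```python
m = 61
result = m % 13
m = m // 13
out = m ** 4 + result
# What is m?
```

Answer: 4

Derivation:
Trace (tracking m):
m = 61  # -> m = 61
result = m % 13  # -> result = 9
m = m // 13  # -> m = 4
out = m ** 4 + result  # -> out = 265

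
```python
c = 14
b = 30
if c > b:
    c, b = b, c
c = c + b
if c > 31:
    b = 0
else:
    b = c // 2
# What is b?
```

Answer: 0

Derivation:
Trace (tracking b):
c = 14  # -> c = 14
b = 30  # -> b = 30
if c > b:  # condition is False
c = c + b  # -> c = 44
if c > 31:  # condition is True
    b = 0  # -> b = 0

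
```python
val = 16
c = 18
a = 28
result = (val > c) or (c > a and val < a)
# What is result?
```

Trace (tracking result):
val = 16  # -> val = 16
c = 18  # -> c = 18
a = 28  # -> a = 28
result = val > c or (c > a and val < a)  # -> result = False

Answer: False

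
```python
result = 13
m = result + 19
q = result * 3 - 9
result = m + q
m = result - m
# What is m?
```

Trace (tracking m):
result = 13  # -> result = 13
m = result + 19  # -> m = 32
q = result * 3 - 9  # -> q = 30
result = m + q  # -> result = 62
m = result - m  # -> m = 30

Answer: 30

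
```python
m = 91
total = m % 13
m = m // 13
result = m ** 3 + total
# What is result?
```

Trace (tracking result):
m = 91  # -> m = 91
total = m % 13  # -> total = 0
m = m // 13  # -> m = 7
result = m ** 3 + total  # -> result = 343

Answer: 343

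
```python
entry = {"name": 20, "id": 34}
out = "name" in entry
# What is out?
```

Trace (tracking out):
entry = {'name': 20, 'id': 34}  # -> entry = {'name': 20, 'id': 34}
out = 'name' in entry  # -> out = True

Answer: True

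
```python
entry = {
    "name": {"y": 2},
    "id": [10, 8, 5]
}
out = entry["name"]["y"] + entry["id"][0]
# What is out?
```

Answer: 12

Derivation:
Trace (tracking out):
entry = {'name': {'y': 2}, 'id': [10, 8, 5]}  # -> entry = {'name': {'y': 2}, 'id': [10, 8, 5]}
out = entry['name']['y'] + entry['id'][0]  # -> out = 12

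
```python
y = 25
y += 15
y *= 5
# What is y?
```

Trace (tracking y):
y = 25  # -> y = 25
y += 15  # -> y = 40
y *= 5  # -> y = 200

Answer: 200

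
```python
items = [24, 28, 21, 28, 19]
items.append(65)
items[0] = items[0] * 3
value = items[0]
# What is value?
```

Answer: 72

Derivation:
Trace (tracking value):
items = [24, 28, 21, 28, 19]  # -> items = [24, 28, 21, 28, 19]
items.append(65)  # -> items = [24, 28, 21, 28, 19, 65]
items[0] = items[0] * 3  # -> items = [72, 28, 21, 28, 19, 65]
value = items[0]  # -> value = 72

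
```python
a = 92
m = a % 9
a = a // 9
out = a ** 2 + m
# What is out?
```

Answer: 102

Derivation:
Trace (tracking out):
a = 92  # -> a = 92
m = a % 9  # -> m = 2
a = a // 9  # -> a = 10
out = a ** 2 + m  # -> out = 102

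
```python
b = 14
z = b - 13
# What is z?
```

Trace (tracking z):
b = 14  # -> b = 14
z = b - 13  # -> z = 1

Answer: 1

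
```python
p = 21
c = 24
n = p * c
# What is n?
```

Answer: 504

Derivation:
Trace (tracking n):
p = 21  # -> p = 21
c = 24  # -> c = 24
n = p * c  # -> n = 504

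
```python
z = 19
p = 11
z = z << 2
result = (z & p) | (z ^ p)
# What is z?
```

Answer: 76

Derivation:
Trace (tracking z):
z = 19  # -> z = 19
p = 11  # -> p = 11
z = z << 2  # -> z = 76
result = z & p | z ^ p  # -> result = 79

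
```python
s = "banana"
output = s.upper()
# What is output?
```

Trace (tracking output):
s = 'banana'  # -> s = 'banana'
output = s.upper()  # -> output = 'BANANA'

Answer: 'BANANA'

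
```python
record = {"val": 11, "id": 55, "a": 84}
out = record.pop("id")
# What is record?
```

Answer: {'val': 11, 'a': 84}

Derivation:
Trace (tracking record):
record = {'val': 11, 'id': 55, 'a': 84}  # -> record = {'val': 11, 'id': 55, 'a': 84}
out = record.pop('id')  # -> out = 55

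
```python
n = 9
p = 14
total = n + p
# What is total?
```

Answer: 23

Derivation:
Trace (tracking total):
n = 9  # -> n = 9
p = 14  # -> p = 14
total = n + p  # -> total = 23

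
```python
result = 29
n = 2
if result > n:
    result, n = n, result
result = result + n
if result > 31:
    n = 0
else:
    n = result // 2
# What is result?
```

Answer: 31

Derivation:
Trace (tracking result):
result = 29  # -> result = 29
n = 2  # -> n = 2
if result > n:  # condition is True
    result, n = (n, result)  # -> result = 2, n = 29
result = result + n  # -> result = 31
if result > 31:  # condition is False
else:
    n = result // 2  # -> n = 15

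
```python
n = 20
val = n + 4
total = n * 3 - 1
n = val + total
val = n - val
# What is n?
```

Answer: 83

Derivation:
Trace (tracking n):
n = 20  # -> n = 20
val = n + 4  # -> val = 24
total = n * 3 - 1  # -> total = 59
n = val + total  # -> n = 83
val = n - val  # -> val = 59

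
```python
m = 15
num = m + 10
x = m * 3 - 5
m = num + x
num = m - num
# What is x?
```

Trace (tracking x):
m = 15  # -> m = 15
num = m + 10  # -> num = 25
x = m * 3 - 5  # -> x = 40
m = num + x  # -> m = 65
num = m - num  # -> num = 40

Answer: 40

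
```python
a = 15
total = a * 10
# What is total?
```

Trace (tracking total):
a = 15  # -> a = 15
total = a * 10  # -> total = 150

Answer: 150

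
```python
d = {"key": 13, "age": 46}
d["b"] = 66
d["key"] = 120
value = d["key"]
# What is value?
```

Answer: 120

Derivation:
Trace (tracking value):
d = {'key': 13, 'age': 46}  # -> d = {'key': 13, 'age': 46}
d['b'] = 66  # -> d = {'key': 13, 'age': 46, 'b': 66}
d['key'] = 120  # -> d = {'key': 120, 'age': 46, 'b': 66}
value = d['key']  # -> value = 120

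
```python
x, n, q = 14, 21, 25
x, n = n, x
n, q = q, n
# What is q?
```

Trace (tracking q):
x, n, q = (14, 21, 25)  # -> x = 14, n = 21, q = 25
x, n = (n, x)  # -> x = 21, n = 14
n, q = (q, n)  # -> n = 25, q = 14

Answer: 14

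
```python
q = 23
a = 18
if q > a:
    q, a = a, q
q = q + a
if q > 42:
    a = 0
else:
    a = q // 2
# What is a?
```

Answer: 20

Derivation:
Trace (tracking a):
q = 23  # -> q = 23
a = 18  # -> a = 18
if q > a:  # condition is True
    q, a = (a, q)  # -> q = 18, a = 23
q = q + a  # -> q = 41
if q > 42:  # condition is False
else:
    a = q // 2  # -> a = 20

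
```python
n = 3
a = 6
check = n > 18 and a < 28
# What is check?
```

Trace (tracking check):
n = 3  # -> n = 3
a = 6  # -> a = 6
check = n > 18 and a < 28  # -> check = False

Answer: False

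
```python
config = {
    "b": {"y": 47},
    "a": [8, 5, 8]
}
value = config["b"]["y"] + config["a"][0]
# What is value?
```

Trace (tracking value):
config = {'b': {'y': 47}, 'a': [8, 5, 8]}  # -> config = {'b': {'y': 47}, 'a': [8, 5, 8]}
value = config['b']['y'] + config['a'][0]  # -> value = 55

Answer: 55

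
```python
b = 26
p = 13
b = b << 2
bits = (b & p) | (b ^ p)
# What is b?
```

Trace (tracking b):
b = 26  # -> b = 26
p = 13  # -> p = 13
b = b << 2  # -> b = 104
bits = b & p | b ^ p  # -> bits = 109

Answer: 104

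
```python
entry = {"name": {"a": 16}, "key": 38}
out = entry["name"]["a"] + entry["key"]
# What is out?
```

Answer: 54

Derivation:
Trace (tracking out):
entry = {'name': {'a': 16}, 'key': 38}  # -> entry = {'name': {'a': 16}, 'key': 38}
out = entry['name']['a'] + entry['key']  # -> out = 54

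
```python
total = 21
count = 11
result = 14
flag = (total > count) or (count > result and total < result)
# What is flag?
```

Trace (tracking flag):
total = 21  # -> total = 21
count = 11  # -> count = 11
result = 14  # -> result = 14
flag = total > count or (count > result and total < result)  # -> flag = True

Answer: True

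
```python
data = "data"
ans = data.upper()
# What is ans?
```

Answer: 'DATA'

Derivation:
Trace (tracking ans):
data = 'data'  # -> data = 'data'
ans = data.upper()  # -> ans = 'DATA'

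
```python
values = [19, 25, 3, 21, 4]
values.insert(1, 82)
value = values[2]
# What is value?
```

Answer: 25

Derivation:
Trace (tracking value):
values = [19, 25, 3, 21, 4]  # -> values = [19, 25, 3, 21, 4]
values.insert(1, 82)  # -> values = [19, 82, 25, 3, 21, 4]
value = values[2]  # -> value = 25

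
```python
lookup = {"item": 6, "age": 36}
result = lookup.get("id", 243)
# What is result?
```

Trace (tracking result):
lookup = {'item': 6, 'age': 36}  # -> lookup = {'item': 6, 'age': 36}
result = lookup.get('id', 243)  # -> result = 243

Answer: 243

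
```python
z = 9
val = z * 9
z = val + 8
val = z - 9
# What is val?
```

Trace (tracking val):
z = 9  # -> z = 9
val = z * 9  # -> val = 81
z = val + 8  # -> z = 89
val = z - 9  # -> val = 80

Answer: 80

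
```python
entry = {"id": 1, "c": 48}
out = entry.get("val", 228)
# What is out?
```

Answer: 228

Derivation:
Trace (tracking out):
entry = {'id': 1, 'c': 48}  # -> entry = {'id': 1, 'c': 48}
out = entry.get('val', 228)  # -> out = 228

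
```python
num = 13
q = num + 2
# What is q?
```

Answer: 15

Derivation:
Trace (tracking q):
num = 13  # -> num = 13
q = num + 2  # -> q = 15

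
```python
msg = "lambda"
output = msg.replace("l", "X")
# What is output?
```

Answer: 'Xambda'

Derivation:
Trace (tracking output):
msg = 'lambda'  # -> msg = 'lambda'
output = msg.replace('l', 'X')  # -> output = 'Xambda'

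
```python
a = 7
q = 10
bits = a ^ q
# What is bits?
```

Trace (tracking bits):
a = 7  # -> a = 7
q = 10  # -> q = 10
bits = a ^ q  # -> bits = 13

Answer: 13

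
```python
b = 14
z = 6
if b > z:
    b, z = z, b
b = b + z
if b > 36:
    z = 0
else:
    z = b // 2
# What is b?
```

Answer: 20

Derivation:
Trace (tracking b):
b = 14  # -> b = 14
z = 6  # -> z = 6
if b > z:  # condition is True
    b, z = (z, b)  # -> b = 6, z = 14
b = b + z  # -> b = 20
if b > 36:  # condition is False
else:
    z = b // 2  # -> z = 10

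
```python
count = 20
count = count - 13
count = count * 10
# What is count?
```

Trace (tracking count):
count = 20  # -> count = 20
count = count - 13  # -> count = 7
count = count * 10  # -> count = 70

Answer: 70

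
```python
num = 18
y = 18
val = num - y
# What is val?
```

Trace (tracking val):
num = 18  # -> num = 18
y = 18  # -> y = 18
val = num - y  # -> val = 0

Answer: 0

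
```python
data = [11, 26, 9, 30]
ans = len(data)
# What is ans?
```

Trace (tracking ans):
data = [11, 26, 9, 30]  # -> data = [11, 26, 9, 30]
ans = len(data)  # -> ans = 4

Answer: 4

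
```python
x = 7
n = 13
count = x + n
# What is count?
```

Trace (tracking count):
x = 7  # -> x = 7
n = 13  # -> n = 13
count = x + n  # -> count = 20

Answer: 20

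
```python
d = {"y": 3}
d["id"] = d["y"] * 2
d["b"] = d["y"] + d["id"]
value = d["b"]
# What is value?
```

Answer: 9

Derivation:
Trace (tracking value):
d = {'y': 3}  # -> d = {'y': 3}
d['id'] = d['y'] * 2  # -> d = {'y': 3, 'id': 6}
d['b'] = d['y'] + d['id']  # -> d = {'y': 3, 'id': 6, 'b': 9}
value = d['b']  # -> value = 9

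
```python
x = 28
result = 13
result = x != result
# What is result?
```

Trace (tracking result):
x = 28  # -> x = 28
result = 13  # -> result = 13
result = x != result  # -> result = True

Answer: True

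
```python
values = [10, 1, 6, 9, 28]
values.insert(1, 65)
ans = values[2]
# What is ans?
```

Trace (tracking ans):
values = [10, 1, 6, 9, 28]  # -> values = [10, 1, 6, 9, 28]
values.insert(1, 65)  # -> values = [10, 65, 1, 6, 9, 28]
ans = values[2]  # -> ans = 1

Answer: 1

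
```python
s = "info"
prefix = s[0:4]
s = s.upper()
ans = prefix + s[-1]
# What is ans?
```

Answer: 'infoO'

Derivation:
Trace (tracking ans):
s = 'info'  # -> s = 'info'
prefix = s[0:4]  # -> prefix = 'info'
s = s.upper()  # -> s = 'INFO'
ans = prefix + s[-1]  # -> ans = 'infoO'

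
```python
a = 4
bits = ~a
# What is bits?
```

Trace (tracking bits):
a = 4  # -> a = 4
bits = ~a  # -> bits = -5

Answer: -5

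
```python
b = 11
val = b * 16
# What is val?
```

Answer: 176

Derivation:
Trace (tracking val):
b = 11  # -> b = 11
val = b * 16  # -> val = 176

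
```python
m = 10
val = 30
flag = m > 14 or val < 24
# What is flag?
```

Trace (tracking flag):
m = 10  # -> m = 10
val = 30  # -> val = 30
flag = m > 14 or val < 24  # -> flag = False

Answer: False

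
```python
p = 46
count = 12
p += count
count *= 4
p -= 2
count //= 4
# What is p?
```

Answer: 56

Derivation:
Trace (tracking p):
p = 46  # -> p = 46
count = 12  # -> count = 12
p += count  # -> p = 58
count *= 4  # -> count = 48
p -= 2  # -> p = 56
count //= 4  # -> count = 12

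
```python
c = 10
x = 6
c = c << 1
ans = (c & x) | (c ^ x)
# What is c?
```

Answer: 20

Derivation:
Trace (tracking c):
c = 10  # -> c = 10
x = 6  # -> x = 6
c = c << 1  # -> c = 20
ans = c & x | c ^ x  # -> ans = 22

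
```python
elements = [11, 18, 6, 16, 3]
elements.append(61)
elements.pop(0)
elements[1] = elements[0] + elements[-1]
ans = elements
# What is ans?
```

Trace (tracking ans):
elements = [11, 18, 6, 16, 3]  # -> elements = [11, 18, 6, 16, 3]
elements.append(61)  # -> elements = [11, 18, 6, 16, 3, 61]
elements.pop(0)  # -> elements = [18, 6, 16, 3, 61]
elements[1] = elements[0] + elements[-1]  # -> elements = [18, 79, 16, 3, 61]
ans = elements  # -> ans = [18, 79, 16, 3, 61]

Answer: [18, 79, 16, 3, 61]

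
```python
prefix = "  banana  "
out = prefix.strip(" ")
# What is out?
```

Trace (tracking out):
prefix = '  banana  '  # -> prefix = '  banana  '
out = prefix.strip(' ')  # -> out = 'banana'

Answer: 'banana'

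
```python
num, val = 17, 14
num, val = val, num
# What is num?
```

Answer: 14

Derivation:
Trace (tracking num):
num, val = (17, 14)  # -> num = 17, val = 14
num, val = (val, num)  # -> num = 14, val = 17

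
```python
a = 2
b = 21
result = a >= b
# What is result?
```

Answer: False

Derivation:
Trace (tracking result):
a = 2  # -> a = 2
b = 21  # -> b = 21
result = a >= b  # -> result = False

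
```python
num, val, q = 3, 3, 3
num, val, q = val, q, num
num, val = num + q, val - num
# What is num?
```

Answer: 6

Derivation:
Trace (tracking num):
num, val, q = (3, 3, 3)  # -> num = 3, val = 3, q = 3
num, val, q = (val, q, num)  # -> num = 3, val = 3, q = 3
num, val = (num + q, val - num)  # -> num = 6, val = 0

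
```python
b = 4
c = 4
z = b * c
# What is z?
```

Answer: 16

Derivation:
Trace (tracking z):
b = 4  # -> b = 4
c = 4  # -> c = 4
z = b * c  # -> z = 16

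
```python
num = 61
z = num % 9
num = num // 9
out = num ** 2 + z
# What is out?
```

Trace (tracking out):
num = 61  # -> num = 61
z = num % 9  # -> z = 7
num = num // 9  # -> num = 6
out = num ** 2 + z  # -> out = 43

Answer: 43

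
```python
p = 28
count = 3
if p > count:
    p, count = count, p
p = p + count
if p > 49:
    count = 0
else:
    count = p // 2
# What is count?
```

Answer: 15

Derivation:
Trace (tracking count):
p = 28  # -> p = 28
count = 3  # -> count = 3
if p > count:  # condition is True
    p, count = (count, p)  # -> p = 3, count = 28
p = p + count  # -> p = 31
if p > 49:  # condition is False
else:
    count = p // 2  # -> count = 15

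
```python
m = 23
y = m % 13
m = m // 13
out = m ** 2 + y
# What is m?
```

Trace (tracking m):
m = 23  # -> m = 23
y = m % 13  # -> y = 10
m = m // 13  # -> m = 1
out = m ** 2 + y  # -> out = 11

Answer: 1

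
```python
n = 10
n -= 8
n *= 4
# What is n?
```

Trace (tracking n):
n = 10  # -> n = 10
n -= 8  # -> n = 2
n *= 4  # -> n = 8

Answer: 8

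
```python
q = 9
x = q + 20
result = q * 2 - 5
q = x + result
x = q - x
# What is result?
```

Trace (tracking result):
q = 9  # -> q = 9
x = q + 20  # -> x = 29
result = q * 2 - 5  # -> result = 13
q = x + result  # -> q = 42
x = q - x  # -> x = 13

Answer: 13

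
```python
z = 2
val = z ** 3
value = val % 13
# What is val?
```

Trace (tracking val):
z = 2  # -> z = 2
val = z ** 3  # -> val = 8
value = val % 13  # -> value = 8

Answer: 8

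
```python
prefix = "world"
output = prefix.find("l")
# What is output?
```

Trace (tracking output):
prefix = 'world'  # -> prefix = 'world'
output = prefix.find('l')  # -> output = 3

Answer: 3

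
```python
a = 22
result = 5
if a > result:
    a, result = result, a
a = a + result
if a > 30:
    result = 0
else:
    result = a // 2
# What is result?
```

Trace (tracking result):
a = 22  # -> a = 22
result = 5  # -> result = 5
if a > result:  # condition is True
    a, result = (result, a)  # -> a = 5, result = 22
a = a + result  # -> a = 27
if a > 30:  # condition is False
else:
    result = a // 2  # -> result = 13

Answer: 13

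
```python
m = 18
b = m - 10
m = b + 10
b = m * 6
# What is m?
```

Answer: 18

Derivation:
Trace (tracking m):
m = 18  # -> m = 18
b = m - 10  # -> b = 8
m = b + 10  # -> m = 18
b = m * 6  # -> b = 108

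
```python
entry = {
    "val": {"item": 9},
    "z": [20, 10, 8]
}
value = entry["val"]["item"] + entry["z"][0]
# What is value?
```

Trace (tracking value):
entry = {'val': {'item': 9}, 'z': [20, 10, 8]}  # -> entry = {'val': {'item': 9}, 'z': [20, 10, 8]}
value = entry['val']['item'] + entry['z'][0]  # -> value = 29

Answer: 29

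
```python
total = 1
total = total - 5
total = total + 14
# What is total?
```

Answer: 10

Derivation:
Trace (tracking total):
total = 1  # -> total = 1
total = total - 5  # -> total = -4
total = total + 14  # -> total = 10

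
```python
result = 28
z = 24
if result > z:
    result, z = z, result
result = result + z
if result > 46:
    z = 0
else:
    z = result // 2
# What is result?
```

Answer: 52

Derivation:
Trace (tracking result):
result = 28  # -> result = 28
z = 24  # -> z = 24
if result > z:  # condition is True
    result, z = (z, result)  # -> result = 24, z = 28
result = result + z  # -> result = 52
if result > 46:  # condition is True
    z = 0  # -> z = 0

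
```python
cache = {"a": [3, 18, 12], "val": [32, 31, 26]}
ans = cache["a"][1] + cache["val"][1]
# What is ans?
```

Trace (tracking ans):
cache = {'a': [3, 18, 12], 'val': [32, 31, 26]}  # -> cache = {'a': [3, 18, 12], 'val': [32, 31, 26]}
ans = cache['a'][1] + cache['val'][1]  # -> ans = 49

Answer: 49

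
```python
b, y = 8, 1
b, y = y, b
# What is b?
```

Answer: 1

Derivation:
Trace (tracking b):
b, y = (8, 1)  # -> b = 8, y = 1
b, y = (y, b)  # -> b = 1, y = 8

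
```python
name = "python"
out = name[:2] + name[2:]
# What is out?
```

Answer: 'python'

Derivation:
Trace (tracking out):
name = 'python'  # -> name = 'python'
out = name[:2] + name[2:]  # -> out = 'python'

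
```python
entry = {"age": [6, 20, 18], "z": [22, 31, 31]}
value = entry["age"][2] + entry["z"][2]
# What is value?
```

Answer: 49

Derivation:
Trace (tracking value):
entry = {'age': [6, 20, 18], 'z': [22, 31, 31]}  # -> entry = {'age': [6, 20, 18], 'z': [22, 31, 31]}
value = entry['age'][2] + entry['z'][2]  # -> value = 49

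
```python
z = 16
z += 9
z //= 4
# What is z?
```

Trace (tracking z):
z = 16  # -> z = 16
z += 9  # -> z = 25
z //= 4  # -> z = 6

Answer: 6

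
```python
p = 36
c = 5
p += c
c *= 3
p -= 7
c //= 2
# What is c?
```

Answer: 7

Derivation:
Trace (tracking c):
p = 36  # -> p = 36
c = 5  # -> c = 5
p += c  # -> p = 41
c *= 3  # -> c = 15
p -= 7  # -> p = 34
c //= 2  # -> c = 7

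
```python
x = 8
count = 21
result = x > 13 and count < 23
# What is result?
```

Trace (tracking result):
x = 8  # -> x = 8
count = 21  # -> count = 21
result = x > 13 and count < 23  # -> result = False

Answer: False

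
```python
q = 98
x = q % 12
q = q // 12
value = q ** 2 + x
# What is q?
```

Answer: 8

Derivation:
Trace (tracking q):
q = 98  # -> q = 98
x = q % 12  # -> x = 2
q = q // 12  # -> q = 8
value = q ** 2 + x  # -> value = 66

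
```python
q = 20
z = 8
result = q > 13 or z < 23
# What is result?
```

Trace (tracking result):
q = 20  # -> q = 20
z = 8  # -> z = 8
result = q > 13 or z < 23  # -> result = True

Answer: True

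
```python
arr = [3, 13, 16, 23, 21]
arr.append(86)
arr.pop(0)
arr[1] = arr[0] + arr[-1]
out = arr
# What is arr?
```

Trace (tracking arr):
arr = [3, 13, 16, 23, 21]  # -> arr = [3, 13, 16, 23, 21]
arr.append(86)  # -> arr = [3, 13, 16, 23, 21, 86]
arr.pop(0)  # -> arr = [13, 16, 23, 21, 86]
arr[1] = arr[0] + arr[-1]  # -> arr = [13, 99, 23, 21, 86]
out = arr  # -> out = [13, 99, 23, 21, 86]

Answer: [13, 99, 23, 21, 86]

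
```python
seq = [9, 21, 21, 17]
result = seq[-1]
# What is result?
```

Answer: 17

Derivation:
Trace (tracking result):
seq = [9, 21, 21, 17]  # -> seq = [9, 21, 21, 17]
result = seq[-1]  # -> result = 17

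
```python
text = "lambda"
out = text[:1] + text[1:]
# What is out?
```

Trace (tracking out):
text = 'lambda'  # -> text = 'lambda'
out = text[:1] + text[1:]  # -> out = 'lambda'

Answer: 'lambda'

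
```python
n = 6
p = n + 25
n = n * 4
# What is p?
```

Trace (tracking p):
n = 6  # -> n = 6
p = n + 25  # -> p = 31
n = n * 4  # -> n = 24

Answer: 31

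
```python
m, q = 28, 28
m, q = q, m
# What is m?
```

Trace (tracking m):
m, q = (28, 28)  # -> m = 28, q = 28
m, q = (q, m)  # -> m = 28, q = 28

Answer: 28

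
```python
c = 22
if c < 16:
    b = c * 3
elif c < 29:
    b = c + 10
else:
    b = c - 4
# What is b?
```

Trace (tracking b):
c = 22  # -> c = 22
if c < 16:  # condition is False
elif c < 29:  # condition is True
    b = c + 10  # -> b = 32

Answer: 32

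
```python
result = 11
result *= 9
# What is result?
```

Trace (tracking result):
result = 11  # -> result = 11
result *= 9  # -> result = 99

Answer: 99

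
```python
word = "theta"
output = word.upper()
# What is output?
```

Answer: 'THETA'

Derivation:
Trace (tracking output):
word = 'theta'  # -> word = 'theta'
output = word.upper()  # -> output = 'THETA'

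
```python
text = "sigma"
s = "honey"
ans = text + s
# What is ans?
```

Trace (tracking ans):
text = 'sigma'  # -> text = 'sigma'
s = 'honey'  # -> s = 'honey'
ans = text + s  # -> ans = 'sigmahoney'

Answer: 'sigmahoney'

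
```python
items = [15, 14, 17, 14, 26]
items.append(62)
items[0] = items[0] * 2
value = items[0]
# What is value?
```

Answer: 30

Derivation:
Trace (tracking value):
items = [15, 14, 17, 14, 26]  # -> items = [15, 14, 17, 14, 26]
items.append(62)  # -> items = [15, 14, 17, 14, 26, 62]
items[0] = items[0] * 2  # -> items = [30, 14, 17, 14, 26, 62]
value = items[0]  # -> value = 30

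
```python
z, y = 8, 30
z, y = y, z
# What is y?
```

Answer: 8

Derivation:
Trace (tracking y):
z, y = (8, 30)  # -> z = 8, y = 30
z, y = (y, z)  # -> z = 30, y = 8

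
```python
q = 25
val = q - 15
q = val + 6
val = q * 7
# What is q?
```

Trace (tracking q):
q = 25  # -> q = 25
val = q - 15  # -> val = 10
q = val + 6  # -> q = 16
val = q * 7  # -> val = 112

Answer: 16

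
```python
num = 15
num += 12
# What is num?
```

Answer: 27

Derivation:
Trace (tracking num):
num = 15  # -> num = 15
num += 12  # -> num = 27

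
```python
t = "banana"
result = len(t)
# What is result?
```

Answer: 6

Derivation:
Trace (tracking result):
t = 'banana'  # -> t = 'banana'
result = len(t)  # -> result = 6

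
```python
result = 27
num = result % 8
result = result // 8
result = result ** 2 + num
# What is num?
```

Answer: 3

Derivation:
Trace (tracking num):
result = 27  # -> result = 27
num = result % 8  # -> num = 3
result = result // 8  # -> result = 3
result = result ** 2 + num  # -> result = 12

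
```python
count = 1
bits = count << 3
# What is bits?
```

Trace (tracking bits):
count = 1  # -> count = 1
bits = count << 3  # -> bits = 8

Answer: 8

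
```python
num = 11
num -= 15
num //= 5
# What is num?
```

Answer: -1

Derivation:
Trace (tracking num):
num = 11  # -> num = 11
num -= 15  # -> num = -4
num //= 5  # -> num = -1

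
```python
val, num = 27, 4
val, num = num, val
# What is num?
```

Answer: 27

Derivation:
Trace (tracking num):
val, num = (27, 4)  # -> val = 27, num = 4
val, num = (num, val)  # -> val = 4, num = 27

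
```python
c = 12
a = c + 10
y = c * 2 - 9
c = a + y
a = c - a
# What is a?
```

Answer: 15

Derivation:
Trace (tracking a):
c = 12  # -> c = 12
a = c + 10  # -> a = 22
y = c * 2 - 9  # -> y = 15
c = a + y  # -> c = 37
a = c - a  # -> a = 15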